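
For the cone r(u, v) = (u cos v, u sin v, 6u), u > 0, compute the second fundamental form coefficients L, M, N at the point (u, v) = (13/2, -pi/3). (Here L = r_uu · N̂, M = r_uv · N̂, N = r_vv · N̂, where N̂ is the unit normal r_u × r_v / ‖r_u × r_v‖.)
L = 0;  M = 0;  N = 39*sqrt(37)/37

Compute the unit normal N̂(u, v) = (-6*sqrt(37)*u*cos(v)/(37*Abs(u)), -6*sqrt(37)*u*sin(v)/(37*Abs(u)), sqrt(37)*u/(37*Abs(u))), and the second partials r_uu, r_uv, r_vv. Take dot products:
  L(u, v) = r_uu · N̂ = 0,
  M(u, v) = r_uv · N̂ = 0,
  N(u, v) = r_vv · N̂ = 6*sqrt(37)*u^2/(37*Abs(u)).
Evaluating at (u, v) = (13/2, -pi/3):
  L = 0, M = 0, N = 39*sqrt(37)/37.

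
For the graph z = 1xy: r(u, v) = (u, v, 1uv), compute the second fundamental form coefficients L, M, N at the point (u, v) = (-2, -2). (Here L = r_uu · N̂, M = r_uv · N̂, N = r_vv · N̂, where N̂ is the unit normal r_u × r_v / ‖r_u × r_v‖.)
L = 0;  M = 1/3;  N = 0

Compute the unit normal N̂(u, v) = (-v/sqrt(u^2 + v^2 + 1), -u/sqrt(u^2 + v^2 + 1), 1/sqrt(u^2 + v^2 + 1)), and the second partials r_uu, r_uv, r_vv. Take dot products:
  L(u, v) = r_uu · N̂ = 0,
  M(u, v) = r_uv · N̂ = 1/sqrt(u^2 + v^2 + 1),
  N(u, v) = r_vv · N̂ = 0.
Evaluating at (u, v) = (-2, -2):
  L = 0, M = 1/3, N = 0.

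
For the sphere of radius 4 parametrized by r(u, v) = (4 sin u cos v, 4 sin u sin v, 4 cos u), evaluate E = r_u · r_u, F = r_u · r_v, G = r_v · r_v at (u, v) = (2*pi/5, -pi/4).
E = 16;  F = 0;  G = 2*sqrt(5) + 10

Partials: r_u = (4*cos(u)*cos(v), 4*sin(v)*cos(u), -4*sin(u)), r_v = (-4*sin(u)*sin(v), 4*sin(u)*cos(v), 0). As functions of (u, v):
  E = r_u · r_u = 16,
  F = r_u · r_v = 0,
  G = r_v · r_v = 16*sin(u)^2.
Evaluating at (u, v) = (2*pi/5, -pi/4): E = 16, F = 0, G = 2*sqrt(5) + 10.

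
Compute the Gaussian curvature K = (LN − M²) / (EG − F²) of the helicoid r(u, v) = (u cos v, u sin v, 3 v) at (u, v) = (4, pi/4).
K = -9/625

Coefficients of the first fundamental form: E = 1, F = 0, G = u^2 + 9.
Coefficients of the second fundamental form: L = 0, M = -3/sqrt(u^2 + 9), N = 0.
Assemble K = (LN − M²)/(EG − F²) = -9/(u^2 + 9)^2. At (u, v) = (4, pi/4): K = -9/625.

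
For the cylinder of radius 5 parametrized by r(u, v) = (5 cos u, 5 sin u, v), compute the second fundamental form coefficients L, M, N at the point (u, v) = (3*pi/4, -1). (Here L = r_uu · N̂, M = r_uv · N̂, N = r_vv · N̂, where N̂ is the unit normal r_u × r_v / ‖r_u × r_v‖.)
L = -5;  M = 0;  N = 0

Compute the unit normal N̂(u, v) = (cos(u), sin(u), 0), and the second partials r_uu, r_uv, r_vv. Take dot products:
  L(u, v) = r_uu · N̂ = -5,
  M(u, v) = r_uv · N̂ = 0,
  N(u, v) = r_vv · N̂ = 0.
Evaluating at (u, v) = (3*pi/4, -1):
  L = -5, M = 0, N = 0.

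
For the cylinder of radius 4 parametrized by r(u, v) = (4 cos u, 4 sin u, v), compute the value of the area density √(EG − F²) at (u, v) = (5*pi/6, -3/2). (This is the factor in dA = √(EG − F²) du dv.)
√(EG − F²)|_{(5*pi/6, -3/2)} = 4

E = 16, F = 0, G = 1, so EG − F² = 16. Taking the positive square root: √(EG − F²) = 4. At (u, v) = (5*pi/6, -3/2): 4.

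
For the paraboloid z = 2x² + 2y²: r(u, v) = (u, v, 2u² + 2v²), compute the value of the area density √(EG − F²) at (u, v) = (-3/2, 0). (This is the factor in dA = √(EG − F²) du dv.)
√(EG − F²)|_{(-3/2, 0)} = sqrt(37)

E = 16*u^2 + 1, F = 16*u*v, G = 16*v^2 + 1, so EG − F² = 16*u^2 + 16*v^2 + 1. Taking the positive square root: √(EG − F²) = sqrt(16*u^2 + 16*v^2 + 1). At (u, v) = (-3/2, 0): sqrt(37).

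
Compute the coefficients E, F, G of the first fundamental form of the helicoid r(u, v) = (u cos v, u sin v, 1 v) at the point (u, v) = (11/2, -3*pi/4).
E = 1;  F = 0;  G = 125/4

Partials: r_u = (cos(v), sin(v), 0), r_v = (-u*sin(v), u*cos(v), 1). As functions of (u, v):
  E = r_u · r_u = 1,
  F = r_u · r_v = 0,
  G = r_v · r_v = u^2 + 1.
Evaluating at (u, v) = (11/2, -3*pi/4): E = 1, F = 0, G = 125/4.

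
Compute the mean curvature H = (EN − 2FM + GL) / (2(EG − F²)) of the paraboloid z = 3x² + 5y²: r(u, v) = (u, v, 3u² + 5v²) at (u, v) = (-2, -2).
H = 1928*sqrt(545)/297025

With E = 36*u^2 + 1, F = 60*u*v, G = 100*v^2 + 1, L = 6/sqrt(36*u^2 + 100*v^2 + 1), M = 0, N = 10/sqrt(36*u^2 + 100*v^2 + 1), assemble
  H = (EN − 2FM + GL) / (2(EG − F²)) = 4*(45*u^2 + 75*v^2 + 2)/(36*u^2 + 100*v^2 + 1)^(3/2).
At (u, v) = (-2, -2): H = 1928*sqrt(545)/297025.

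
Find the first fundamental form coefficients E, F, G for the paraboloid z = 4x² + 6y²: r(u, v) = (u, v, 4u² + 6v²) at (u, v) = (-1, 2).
E = 65;  F = -192;  G = 577

Partials: r_u = (1, 0, 8*u), r_v = (0, 1, 12*v). As functions of (u, v):
  E = r_u · r_u = 64*u^2 + 1,
  F = r_u · r_v = 96*u*v,
  G = r_v · r_v = 144*v^2 + 1.
Evaluating at (u, v) = (-1, 2): E = 65, F = -192, G = 577.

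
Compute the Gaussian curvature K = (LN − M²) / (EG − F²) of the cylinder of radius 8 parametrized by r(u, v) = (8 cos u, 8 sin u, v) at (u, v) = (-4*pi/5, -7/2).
K = 0

Coefficients of the first fundamental form: E = 64, F = 0, G = 1.
Coefficients of the second fundamental form: L = -8, M = 0, N = 0.
Assemble K = (LN − M²)/(EG − F²) = 0. At (u, v) = (-4*pi/5, -7/2): K = 0.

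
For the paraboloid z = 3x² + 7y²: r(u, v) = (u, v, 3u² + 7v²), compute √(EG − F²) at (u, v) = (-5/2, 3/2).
√(EG − F²)|_{(-5/2, 3/2)} = sqrt(667)

E = 36*u^2 + 1, F = 84*u*v, G = 196*v^2 + 1; EG − F² = 36*u^2 + 196*v^2 + 1; √(EG − F²) = sqrt(36*u^2 + 196*v^2 + 1). At the given point: sqrt(667).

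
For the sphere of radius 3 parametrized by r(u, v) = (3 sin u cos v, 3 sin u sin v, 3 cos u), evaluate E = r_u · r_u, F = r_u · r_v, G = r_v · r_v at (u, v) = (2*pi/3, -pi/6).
E = 9;  F = 0;  G = 27/4

Partials: r_u = (3*cos(u)*cos(v), 3*sin(v)*cos(u), -3*sin(u)), r_v = (-3*sin(u)*sin(v), 3*sin(u)*cos(v), 0). As functions of (u, v):
  E = r_u · r_u = 9,
  F = r_u · r_v = 0,
  G = r_v · r_v = 9*sin(u)^2.
Evaluating at (u, v) = (2*pi/3, -pi/6): E = 9, F = 0, G = 27/4.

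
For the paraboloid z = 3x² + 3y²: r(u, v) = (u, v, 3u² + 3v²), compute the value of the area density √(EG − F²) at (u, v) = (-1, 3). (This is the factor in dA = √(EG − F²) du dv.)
√(EG − F²)|_{(-1, 3)} = 19

E = 36*u^2 + 1, F = 36*u*v, G = 36*v^2 + 1, so EG − F² = 36*u^2 + 36*v^2 + 1. Taking the positive square root: √(EG − F²) = sqrt(36*u^2 + 36*v^2 + 1). At (u, v) = (-1, 3): 19.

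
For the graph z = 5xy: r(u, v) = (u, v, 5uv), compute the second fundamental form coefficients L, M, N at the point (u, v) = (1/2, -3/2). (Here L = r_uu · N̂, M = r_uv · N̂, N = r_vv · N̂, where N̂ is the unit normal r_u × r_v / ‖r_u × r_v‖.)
L = 0;  M = 5*sqrt(254)/127;  N = 0

Compute the unit normal N̂(u, v) = (-5*v/sqrt(25*u^2 + 25*v^2 + 1), -5*u/sqrt(25*u^2 + 25*v^2 + 1), 1/sqrt(25*u^2 + 25*v^2 + 1)), and the second partials r_uu, r_uv, r_vv. Take dot products:
  L(u, v) = r_uu · N̂ = 0,
  M(u, v) = r_uv · N̂ = 5/sqrt(25*u^2 + 25*v^2 + 1),
  N(u, v) = r_vv · N̂ = 0.
Evaluating at (u, v) = (1/2, -3/2):
  L = 0, M = 5*sqrt(254)/127, N = 0.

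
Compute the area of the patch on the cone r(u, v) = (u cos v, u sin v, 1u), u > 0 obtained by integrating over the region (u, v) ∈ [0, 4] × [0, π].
Area = 8*sqrt(2)*pi

Area = ∫∫ √(EG − F²) du dv with √(EG − F²) = sqrt(2)*Abs(u). Integrating over [0, 4] × [0, π] gives 8*sqrt(2)*pi.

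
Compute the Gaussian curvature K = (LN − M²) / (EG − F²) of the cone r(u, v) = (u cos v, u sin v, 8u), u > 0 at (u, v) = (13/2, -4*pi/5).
K = 0

Coefficients of the first fundamental form: E = 65, F = 0, G = u^2.
Coefficients of the second fundamental form: L = 0, M = 0, N = 8*sqrt(65)*u^2/(65*Abs(u)).
Assemble K = (LN − M²)/(EG − F²) = 0. At (u, v) = (13/2, -4*pi/5): K = 0.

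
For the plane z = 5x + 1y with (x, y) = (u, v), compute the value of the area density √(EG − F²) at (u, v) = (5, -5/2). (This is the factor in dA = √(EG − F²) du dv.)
√(EG − F²)|_{(5, -5/2)} = 3*sqrt(3)

E = 26, F = 5, G = 2, so EG − F² = 27. Taking the positive square root: √(EG − F²) = 3*sqrt(3). At (u, v) = (5, -5/2): 3*sqrt(3).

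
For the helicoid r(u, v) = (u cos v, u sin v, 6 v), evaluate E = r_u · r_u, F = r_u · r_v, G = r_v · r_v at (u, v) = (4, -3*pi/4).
E = 1;  F = 0;  G = 52

Partials: r_u = (cos(v), sin(v), 0), r_v = (-u*sin(v), u*cos(v), 6). As functions of (u, v):
  E = r_u · r_u = 1,
  F = r_u · r_v = 0,
  G = r_v · r_v = u^2 + 36.
Evaluating at (u, v) = (4, -3*pi/4): E = 1, F = 0, G = 52.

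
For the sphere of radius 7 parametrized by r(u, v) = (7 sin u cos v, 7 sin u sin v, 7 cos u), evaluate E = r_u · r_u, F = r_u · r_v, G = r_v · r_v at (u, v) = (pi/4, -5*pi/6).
E = 49;  F = 0;  G = 49/2

Partials: r_u = (7*cos(u)*cos(v), 7*sin(v)*cos(u), -7*sin(u)), r_v = (-7*sin(u)*sin(v), 7*sin(u)*cos(v), 0). As functions of (u, v):
  E = r_u · r_u = 49,
  F = r_u · r_v = 0,
  G = r_v · r_v = 49*sin(u)^2.
Evaluating at (u, v) = (pi/4, -5*pi/6): E = 49, F = 0, G = 49/2.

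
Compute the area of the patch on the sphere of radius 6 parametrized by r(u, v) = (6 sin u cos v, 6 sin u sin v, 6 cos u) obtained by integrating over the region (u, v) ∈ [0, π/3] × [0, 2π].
Area = 36*pi

Area = ∫∫ √(EG − F²) du dv with √(EG − F²) = 36*Abs(sin(u)). Integrating over [0, π/3] × [0, 2π] gives 36*pi.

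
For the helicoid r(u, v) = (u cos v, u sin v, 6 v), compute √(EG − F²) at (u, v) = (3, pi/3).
√(EG − F²)|_{(3, pi/3)} = 3*sqrt(5)

E = 1, F = 0, G = u^2 + 36; EG − F² = u^2 + 36; √(EG − F²) = sqrt(u^2 + 36). At the given point: 3*sqrt(5).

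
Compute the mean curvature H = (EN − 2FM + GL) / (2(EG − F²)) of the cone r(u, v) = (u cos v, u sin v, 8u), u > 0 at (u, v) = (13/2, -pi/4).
H = 8*sqrt(65)/845

With E = 65, F = 0, G = u^2, L = 0, M = 0, N = 8*sqrt(65)*u^2/(65*Abs(u)), assemble
  H = (EN − 2FM + GL) / (2(EG − F²)) = 4*sqrt(65)/(65*Abs(u)).
At (u, v) = (13/2, -pi/4): H = 8*sqrt(65)/845.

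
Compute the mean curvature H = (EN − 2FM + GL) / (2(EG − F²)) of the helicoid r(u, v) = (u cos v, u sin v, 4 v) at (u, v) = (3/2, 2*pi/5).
H = 0

With E = 1, F = 0, G = u^2 + 16, L = 0, M = -4/sqrt(u^2 + 16), N = 0, assemble
  H = (EN − 2FM + GL) / (2(EG − F²)) = 0.
At (u, v) = (3/2, 2*pi/5): H = 0.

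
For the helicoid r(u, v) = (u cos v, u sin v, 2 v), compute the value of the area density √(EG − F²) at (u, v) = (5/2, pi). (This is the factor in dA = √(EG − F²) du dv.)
√(EG − F²)|_{(5/2, pi)} = sqrt(41)/2

E = 1, F = 0, G = u^2 + 4, so EG − F² = u^2 + 4. Taking the positive square root: √(EG − F²) = sqrt(u^2 + 4). At (u, v) = (5/2, pi): sqrt(41)/2.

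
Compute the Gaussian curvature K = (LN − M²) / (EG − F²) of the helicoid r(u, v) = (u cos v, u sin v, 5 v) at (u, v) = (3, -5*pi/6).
K = -25/1156

Coefficients of the first fundamental form: E = 1, F = 0, G = u^2 + 25.
Coefficients of the second fundamental form: L = 0, M = -5/sqrt(u^2 + 25), N = 0.
Assemble K = (LN − M²)/(EG − F²) = -25/(u^2 + 25)^2. At (u, v) = (3, -5*pi/6): K = -25/1156.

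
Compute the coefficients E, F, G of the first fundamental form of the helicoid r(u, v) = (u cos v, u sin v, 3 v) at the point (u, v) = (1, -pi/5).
E = 1;  F = 0;  G = 10

Partials: r_u = (cos(v), sin(v), 0), r_v = (-u*sin(v), u*cos(v), 3). As functions of (u, v):
  E = r_u · r_u = 1,
  F = r_u · r_v = 0,
  G = r_v · r_v = u^2 + 9.
Evaluating at (u, v) = (1, -pi/5): E = 1, F = 0, G = 10.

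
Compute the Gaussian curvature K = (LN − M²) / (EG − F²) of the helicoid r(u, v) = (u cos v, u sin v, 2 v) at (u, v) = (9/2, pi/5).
K = -64/9409

Coefficients of the first fundamental form: E = 1, F = 0, G = u^2 + 4.
Coefficients of the second fundamental form: L = 0, M = -2/sqrt(u^2 + 4), N = 0.
Assemble K = (LN − M²)/(EG − F²) = -4/(u^2 + 4)^2. At (u, v) = (9/2, pi/5): K = -64/9409.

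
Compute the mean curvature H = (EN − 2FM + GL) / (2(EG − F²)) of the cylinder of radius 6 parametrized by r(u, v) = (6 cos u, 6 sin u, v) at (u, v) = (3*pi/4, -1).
H = -1/12

With E = 36, F = 0, G = 1, L = -6, M = 0, N = 0, assemble
  H = (EN − 2FM + GL) / (2(EG − F²)) = -1/12.
At (u, v) = (3*pi/4, -1): H = -1/12.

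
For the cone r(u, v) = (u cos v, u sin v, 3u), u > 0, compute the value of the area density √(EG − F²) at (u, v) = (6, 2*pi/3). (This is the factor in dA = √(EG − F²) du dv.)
√(EG − F²)|_{(6, 2*pi/3)} = 6*sqrt(10)

E = 10, F = 0, G = u^2, so EG − F² = 10*u^2. Taking the positive square root: √(EG − F²) = sqrt(10)*Abs(u). At (u, v) = (6, 2*pi/3): 6*sqrt(10).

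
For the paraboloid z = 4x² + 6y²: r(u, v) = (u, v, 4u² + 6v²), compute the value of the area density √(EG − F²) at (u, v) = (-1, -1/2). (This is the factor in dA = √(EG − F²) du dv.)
√(EG − F²)|_{(-1, -1/2)} = sqrt(101)

E = 64*u^2 + 1, F = 96*u*v, G = 144*v^2 + 1, so EG − F² = 64*u^2 + 144*v^2 + 1. Taking the positive square root: √(EG − F²) = sqrt(64*u^2 + 144*v^2 + 1). At (u, v) = (-1, -1/2): sqrt(101).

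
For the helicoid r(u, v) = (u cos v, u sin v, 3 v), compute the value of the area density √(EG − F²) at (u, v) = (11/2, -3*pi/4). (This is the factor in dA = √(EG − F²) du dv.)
√(EG − F²)|_{(11/2, -3*pi/4)} = sqrt(157)/2

E = 1, F = 0, G = u^2 + 9, so EG − F² = u^2 + 9. Taking the positive square root: √(EG − F²) = sqrt(u^2 + 9). At (u, v) = (11/2, -3*pi/4): sqrt(157)/2.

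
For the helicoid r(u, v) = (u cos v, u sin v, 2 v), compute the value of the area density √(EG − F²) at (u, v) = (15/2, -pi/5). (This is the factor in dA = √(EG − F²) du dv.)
√(EG − F²)|_{(15/2, -pi/5)} = sqrt(241)/2

E = 1, F = 0, G = u^2 + 4, so EG − F² = u^2 + 4. Taking the positive square root: √(EG − F²) = sqrt(u^2 + 4). At (u, v) = (15/2, -pi/5): sqrt(241)/2.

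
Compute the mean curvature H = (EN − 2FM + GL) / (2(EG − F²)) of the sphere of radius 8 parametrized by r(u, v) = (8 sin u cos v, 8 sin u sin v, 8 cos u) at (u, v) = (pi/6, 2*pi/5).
H = -1/8

With E = 64, F = 0, G = 64*sin(u)^2, L = -8*sin(u)/Abs(sin(u)), M = 0, N = -8*sin(u)^3/Abs(sin(u)), assemble
  H = (EN − 2FM + GL) / (2(EG − F²)) = -sin(u)/(8*Abs(sin(u))).
At (u, v) = (pi/6, 2*pi/5): H = -1/8.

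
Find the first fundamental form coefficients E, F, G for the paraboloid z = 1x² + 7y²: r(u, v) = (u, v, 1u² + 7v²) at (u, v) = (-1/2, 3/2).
E = 2;  F = -21;  G = 442

Partials: r_u = (1, 0, 2*u), r_v = (0, 1, 14*v). As functions of (u, v):
  E = r_u · r_u = 4*u^2 + 1,
  F = r_u · r_v = 28*u*v,
  G = r_v · r_v = 196*v^2 + 1.
Evaluating at (u, v) = (-1/2, 3/2): E = 2, F = -21, G = 442.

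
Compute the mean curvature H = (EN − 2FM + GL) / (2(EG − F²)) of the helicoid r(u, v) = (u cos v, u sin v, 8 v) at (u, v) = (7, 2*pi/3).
H = 0

With E = 1, F = 0, G = u^2 + 64, L = 0, M = -8/sqrt(u^2 + 64), N = 0, assemble
  H = (EN − 2FM + GL) / (2(EG − F²)) = 0.
At (u, v) = (7, 2*pi/3): H = 0.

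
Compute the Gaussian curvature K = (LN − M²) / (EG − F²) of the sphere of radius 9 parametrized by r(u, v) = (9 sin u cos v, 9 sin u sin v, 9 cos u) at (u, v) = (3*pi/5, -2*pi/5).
K = 1/81

Coefficients of the first fundamental form: E = 81, F = 0, G = 81*sin(u)^2.
Coefficients of the second fundamental form: L = -9*sin(u)/Abs(sin(u)), M = 0, N = -9*sin(u)^3/Abs(sin(u)).
Assemble K = (LN − M²)/(EG − F²) = 1/81. At (u, v) = (3*pi/5, -2*pi/5): K = 1/81.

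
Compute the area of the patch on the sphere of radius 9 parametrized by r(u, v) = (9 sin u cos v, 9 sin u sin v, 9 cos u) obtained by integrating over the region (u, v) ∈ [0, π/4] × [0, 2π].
Area = 81*pi*(2 - sqrt(2))

Area = ∫∫ √(EG − F²) du dv with √(EG − F²) = 81*Abs(sin(u)). Integrating over [0, π/4] × [0, 2π] gives 81*pi*(2 - sqrt(2)).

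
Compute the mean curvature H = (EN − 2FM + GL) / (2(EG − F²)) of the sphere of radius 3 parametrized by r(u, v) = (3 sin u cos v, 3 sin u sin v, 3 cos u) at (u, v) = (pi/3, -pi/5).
H = -1/3

With E = 9, F = 0, G = 9*sin(u)^2, L = -3*sin(u)/Abs(sin(u)), M = 0, N = -3*sin(u)^3/Abs(sin(u)), assemble
  H = (EN − 2FM + GL) / (2(EG − F²)) = -sin(u)/(3*Abs(sin(u))).
At (u, v) = (pi/3, -pi/5): H = -1/3.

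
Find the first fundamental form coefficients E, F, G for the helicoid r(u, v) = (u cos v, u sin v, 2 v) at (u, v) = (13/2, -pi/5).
E = 1;  F = 0;  G = 185/4

Partials: r_u = (cos(v), sin(v), 0), r_v = (-u*sin(v), u*cos(v), 2). As functions of (u, v):
  E = r_u · r_u = 1,
  F = r_u · r_v = 0,
  G = r_v · r_v = u^2 + 4.
Evaluating at (u, v) = (13/2, -pi/5): E = 1, F = 0, G = 185/4.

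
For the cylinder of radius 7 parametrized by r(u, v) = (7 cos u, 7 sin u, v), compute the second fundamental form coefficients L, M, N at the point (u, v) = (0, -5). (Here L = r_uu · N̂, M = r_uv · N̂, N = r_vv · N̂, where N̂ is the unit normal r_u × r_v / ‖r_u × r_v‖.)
L = -7;  M = 0;  N = 0

Compute the unit normal N̂(u, v) = (cos(u), sin(u), 0), and the second partials r_uu, r_uv, r_vv. Take dot products:
  L(u, v) = r_uu · N̂ = -7,
  M(u, v) = r_uv · N̂ = 0,
  N(u, v) = r_vv · N̂ = 0.
Evaluating at (u, v) = (0, -5):
  L = -7, M = 0, N = 0.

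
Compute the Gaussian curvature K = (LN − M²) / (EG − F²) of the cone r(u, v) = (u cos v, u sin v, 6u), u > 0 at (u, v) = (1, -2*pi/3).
K = 0

Coefficients of the first fundamental form: E = 37, F = 0, G = u^2.
Coefficients of the second fundamental form: L = 0, M = 0, N = 6*sqrt(37)*u^2/(37*Abs(u)).
Assemble K = (LN − M²)/(EG − F²) = 0. At (u, v) = (1, -2*pi/3): K = 0.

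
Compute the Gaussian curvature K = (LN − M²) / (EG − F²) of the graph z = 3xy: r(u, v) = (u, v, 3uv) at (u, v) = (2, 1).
K = -9/2116

Coefficients of the first fundamental form: E = 9*v^2 + 1, F = 9*u*v, G = 9*u^2 + 1.
Coefficients of the second fundamental form: L = 0, M = 3/sqrt(9*u^2 + 9*v^2 + 1), N = 0.
Assemble K = (LN − M²)/(EG − F²) = -9/(81*u^4 + 162*u^2*v^2 + 18*u^2 + 81*v^4 + 18*v^2 + 1). At (u, v) = (2, 1): K = -9/2116.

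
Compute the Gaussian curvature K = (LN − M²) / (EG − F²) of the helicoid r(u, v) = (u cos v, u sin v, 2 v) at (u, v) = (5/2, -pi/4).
K = -64/1681

Coefficients of the first fundamental form: E = 1, F = 0, G = u^2 + 4.
Coefficients of the second fundamental form: L = 0, M = -2/sqrt(u^2 + 4), N = 0.
Assemble K = (LN − M²)/(EG − F²) = -4/(u^2 + 4)^2. At (u, v) = (5/2, -pi/4): K = -64/1681.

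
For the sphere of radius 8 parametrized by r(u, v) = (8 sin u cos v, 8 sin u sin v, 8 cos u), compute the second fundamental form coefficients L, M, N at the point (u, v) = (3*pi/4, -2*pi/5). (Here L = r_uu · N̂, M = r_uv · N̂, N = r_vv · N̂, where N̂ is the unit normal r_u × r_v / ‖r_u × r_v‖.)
L = -8;  M = 0;  N = -4

Compute the unit normal N̂(u, v) = (sin(u)^2*cos(v)/Abs(sin(u)), sin(u)^2*sin(v)/Abs(sin(u)), sin(2*u)/(2*Abs(sin(u)))), and the second partials r_uu, r_uv, r_vv. Take dot products:
  L(u, v) = r_uu · N̂ = -8*sin(u)/Abs(sin(u)),
  M(u, v) = r_uv · N̂ = 0,
  N(u, v) = r_vv · N̂ = -8*sin(u)^3/Abs(sin(u)).
Evaluating at (u, v) = (3*pi/4, -2*pi/5):
  L = -8, M = 0, N = -4.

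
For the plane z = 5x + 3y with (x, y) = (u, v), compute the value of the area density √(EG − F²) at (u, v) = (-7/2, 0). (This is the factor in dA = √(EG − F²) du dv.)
√(EG − F²)|_{(-7/2, 0)} = sqrt(35)

E = 26, F = 15, G = 10, so EG − F² = 35. Taking the positive square root: √(EG − F²) = sqrt(35). At (u, v) = (-7/2, 0): sqrt(35).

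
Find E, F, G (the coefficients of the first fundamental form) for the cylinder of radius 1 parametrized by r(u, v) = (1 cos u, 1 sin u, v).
E = 1;  F = 0;  G = 1

Compute partials: r_u = (-sin(u), cos(u), 0), r_v = (0, 0, 1). Then
  E = r_u · r_u = 1,
  F = r_u · r_v = 0,
  G = r_v · r_v = 1.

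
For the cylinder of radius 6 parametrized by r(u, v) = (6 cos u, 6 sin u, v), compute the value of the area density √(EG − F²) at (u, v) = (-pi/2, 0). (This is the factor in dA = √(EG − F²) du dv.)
√(EG − F²)|_{(-pi/2, 0)} = 6

E = 36, F = 0, G = 1, so EG − F² = 36. Taking the positive square root: √(EG − F²) = 6. At (u, v) = (-pi/2, 0): 6.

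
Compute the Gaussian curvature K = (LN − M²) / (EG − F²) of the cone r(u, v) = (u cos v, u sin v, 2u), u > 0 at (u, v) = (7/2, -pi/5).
K = 0

Coefficients of the first fundamental form: E = 5, F = 0, G = u^2.
Coefficients of the second fundamental form: L = 0, M = 0, N = 2*sqrt(5)*u^2/(5*Abs(u)).
Assemble K = (LN − M²)/(EG − F²) = 0. At (u, v) = (7/2, -pi/5): K = 0.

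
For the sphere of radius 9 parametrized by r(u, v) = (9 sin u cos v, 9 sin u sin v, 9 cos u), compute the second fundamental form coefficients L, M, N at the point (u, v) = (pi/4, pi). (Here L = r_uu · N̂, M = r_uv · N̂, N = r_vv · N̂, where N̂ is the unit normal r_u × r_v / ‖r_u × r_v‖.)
L = -9;  M = 0;  N = -9/2

Compute the unit normal N̂(u, v) = (sin(u)^2*cos(v)/Abs(sin(u)), sin(u)^2*sin(v)/Abs(sin(u)), sin(2*u)/(2*Abs(sin(u)))), and the second partials r_uu, r_uv, r_vv. Take dot products:
  L(u, v) = r_uu · N̂ = -9*sin(u)/Abs(sin(u)),
  M(u, v) = r_uv · N̂ = 0,
  N(u, v) = r_vv · N̂ = -9*sin(u)^3/Abs(sin(u)).
Evaluating at (u, v) = (pi/4, pi):
  L = -9, M = 0, N = -9/2.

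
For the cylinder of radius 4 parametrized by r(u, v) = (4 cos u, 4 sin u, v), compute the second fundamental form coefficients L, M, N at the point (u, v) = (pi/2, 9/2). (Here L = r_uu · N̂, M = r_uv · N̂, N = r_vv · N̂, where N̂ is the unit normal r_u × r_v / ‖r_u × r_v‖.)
L = -4;  M = 0;  N = 0

Compute the unit normal N̂(u, v) = (cos(u), sin(u), 0), and the second partials r_uu, r_uv, r_vv. Take dot products:
  L(u, v) = r_uu · N̂ = -4,
  M(u, v) = r_uv · N̂ = 0,
  N(u, v) = r_vv · N̂ = 0.
Evaluating at (u, v) = (pi/2, 9/2):
  L = -4, M = 0, N = 0.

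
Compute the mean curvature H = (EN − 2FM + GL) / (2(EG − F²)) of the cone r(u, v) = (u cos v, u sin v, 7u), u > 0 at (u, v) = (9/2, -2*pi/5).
H = 7*sqrt(2)/90

With E = 50, F = 0, G = u^2, L = 0, M = 0, N = 7*sqrt(2)*u^2/(10*Abs(u)), assemble
  H = (EN − 2FM + GL) / (2(EG − F²)) = 7*sqrt(2)/(20*Abs(u)).
At (u, v) = (9/2, -2*pi/5): H = 7*sqrt(2)/90.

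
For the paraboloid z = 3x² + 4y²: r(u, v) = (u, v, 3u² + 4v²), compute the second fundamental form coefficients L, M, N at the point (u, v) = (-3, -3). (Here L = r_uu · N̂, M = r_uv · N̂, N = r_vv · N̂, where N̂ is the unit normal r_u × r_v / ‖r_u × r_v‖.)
L = 6*sqrt(901)/901;  M = 0;  N = 8*sqrt(901)/901

Compute the unit normal N̂(u, v) = (-6*u/sqrt(36*u^2 + 64*v^2 + 1), -8*v/sqrt(36*u^2 + 64*v^2 + 1), 1/sqrt(36*u^2 + 64*v^2 + 1)), and the second partials r_uu, r_uv, r_vv. Take dot products:
  L(u, v) = r_uu · N̂ = 6/sqrt(36*u^2 + 64*v^2 + 1),
  M(u, v) = r_uv · N̂ = 0,
  N(u, v) = r_vv · N̂ = 8/sqrt(36*u^2 + 64*v^2 + 1).
Evaluating at (u, v) = (-3, -3):
  L = 6*sqrt(901)/901, M = 0, N = 8*sqrt(901)/901.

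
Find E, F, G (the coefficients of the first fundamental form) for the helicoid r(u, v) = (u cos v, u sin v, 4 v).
E = 1;  F = 0;  G = u^2 + 16

Compute partials: r_u = (cos(v), sin(v), 0), r_v = (-u*sin(v), u*cos(v), 4). Then
  E = r_u · r_u = 1,
  F = r_u · r_v = 0,
  G = r_v · r_v = u^2 + 16.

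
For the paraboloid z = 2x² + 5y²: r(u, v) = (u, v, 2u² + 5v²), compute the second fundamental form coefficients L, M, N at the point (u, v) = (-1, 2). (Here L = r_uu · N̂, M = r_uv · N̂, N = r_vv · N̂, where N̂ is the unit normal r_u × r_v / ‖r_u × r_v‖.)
L = 4*sqrt(417)/417;  M = 0;  N = 10*sqrt(417)/417

Compute the unit normal N̂(u, v) = (-4*u/sqrt(16*u^2 + 100*v^2 + 1), -10*v/sqrt(16*u^2 + 100*v^2 + 1), 1/sqrt(16*u^2 + 100*v^2 + 1)), and the second partials r_uu, r_uv, r_vv. Take dot products:
  L(u, v) = r_uu · N̂ = 4/sqrt(16*u^2 + 100*v^2 + 1),
  M(u, v) = r_uv · N̂ = 0,
  N(u, v) = r_vv · N̂ = 10/sqrt(16*u^2 + 100*v^2 + 1).
Evaluating at (u, v) = (-1, 2):
  L = 4*sqrt(417)/417, M = 0, N = 10*sqrt(417)/417.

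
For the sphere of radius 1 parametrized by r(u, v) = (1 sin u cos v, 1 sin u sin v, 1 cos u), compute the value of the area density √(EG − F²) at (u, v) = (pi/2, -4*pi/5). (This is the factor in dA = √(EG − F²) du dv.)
√(EG − F²)|_{(pi/2, -4*pi/5)} = 1

E = 1, F = 0, G = sin(u)^2, so EG − F² = sin(u)^2. Taking the positive square root: √(EG − F²) = Abs(sin(u)). At (u, v) = (pi/2, -4*pi/5): 1.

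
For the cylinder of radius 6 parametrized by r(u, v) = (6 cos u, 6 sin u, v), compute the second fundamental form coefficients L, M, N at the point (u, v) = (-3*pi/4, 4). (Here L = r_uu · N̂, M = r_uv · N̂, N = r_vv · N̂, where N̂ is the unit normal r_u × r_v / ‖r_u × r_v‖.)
L = -6;  M = 0;  N = 0

Compute the unit normal N̂(u, v) = (cos(u), sin(u), 0), and the second partials r_uu, r_uv, r_vv. Take dot products:
  L(u, v) = r_uu · N̂ = -6,
  M(u, v) = r_uv · N̂ = 0,
  N(u, v) = r_vv · N̂ = 0.
Evaluating at (u, v) = (-3*pi/4, 4):
  L = -6, M = 0, N = 0.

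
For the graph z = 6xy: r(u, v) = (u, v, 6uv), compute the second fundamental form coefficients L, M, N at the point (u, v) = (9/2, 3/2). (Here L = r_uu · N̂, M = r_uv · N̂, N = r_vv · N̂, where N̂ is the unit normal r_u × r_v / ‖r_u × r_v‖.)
L = 0;  M = 6*sqrt(811)/811;  N = 0

Compute the unit normal N̂(u, v) = (-6*v/sqrt(36*u^2 + 36*v^2 + 1), -6*u/sqrt(36*u^2 + 36*v^2 + 1), 1/sqrt(36*u^2 + 36*v^2 + 1)), and the second partials r_uu, r_uv, r_vv. Take dot products:
  L(u, v) = r_uu · N̂ = 0,
  M(u, v) = r_uv · N̂ = 6/sqrt(36*u^2 + 36*v^2 + 1),
  N(u, v) = r_vv · N̂ = 0.
Evaluating at (u, v) = (9/2, 3/2):
  L = 0, M = 6*sqrt(811)/811, N = 0.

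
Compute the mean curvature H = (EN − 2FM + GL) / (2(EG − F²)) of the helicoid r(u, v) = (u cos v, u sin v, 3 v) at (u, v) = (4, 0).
H = 0

With E = 1, F = 0, G = u^2 + 9, L = 0, M = -3/sqrt(u^2 + 9), N = 0, assemble
  H = (EN − 2FM + GL) / (2(EG − F²)) = 0.
At (u, v) = (4, 0): H = 0.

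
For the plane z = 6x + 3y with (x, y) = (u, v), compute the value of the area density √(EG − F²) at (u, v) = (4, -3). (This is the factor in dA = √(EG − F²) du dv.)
√(EG − F²)|_{(4, -3)} = sqrt(46)

E = 37, F = 18, G = 10, so EG − F² = 46. Taking the positive square root: √(EG − F²) = sqrt(46). At (u, v) = (4, -3): sqrt(46).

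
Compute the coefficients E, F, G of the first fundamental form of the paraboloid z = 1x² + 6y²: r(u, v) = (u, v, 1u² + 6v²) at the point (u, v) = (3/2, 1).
E = 10;  F = 36;  G = 145

Partials: r_u = (1, 0, 2*u), r_v = (0, 1, 12*v). As functions of (u, v):
  E = r_u · r_u = 4*u^2 + 1,
  F = r_u · r_v = 24*u*v,
  G = r_v · r_v = 144*v^2 + 1.
Evaluating at (u, v) = (3/2, 1): E = 10, F = 36, G = 145.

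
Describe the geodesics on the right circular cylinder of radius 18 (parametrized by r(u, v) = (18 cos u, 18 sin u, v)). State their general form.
The cylinder is flat (K = 0) and locally isometric to the plane via the development (u, v) ↦ (18 u, v). Geodesics are the pre-images of straight lines: circles (v constant), vertical lines (u constant), and helices (v = c · u + d) for constants c, d.

A right cylinder has E = 18², F = 0, G = 1, so EG − F² = 18², and L = −18, M = N = 0, giving K = (LN − M²)/(EG − F²) = 0 everywhere. A flat surface is locally isometric to the Euclidean plane via the map (u, v) ↦ (18 u, v). Straight lines in the (x̃, ỹ) plane pull back to: (a) horizontal circles (v = const), (b) vertical generators (u = const), and (c) helices (18 u tan θ = v, i.e. v = c · u + d).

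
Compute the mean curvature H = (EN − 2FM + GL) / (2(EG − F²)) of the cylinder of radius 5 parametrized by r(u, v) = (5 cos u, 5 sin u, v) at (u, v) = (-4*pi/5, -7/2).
H = -1/10

With E = 25, F = 0, G = 1, L = -5, M = 0, N = 0, assemble
  H = (EN − 2FM + GL) / (2(EG − F²)) = -1/10.
At (u, v) = (-4*pi/5, -7/2): H = -1/10.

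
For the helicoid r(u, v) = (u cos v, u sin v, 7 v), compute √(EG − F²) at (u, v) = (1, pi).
√(EG − F²)|_{(1, pi)} = 5*sqrt(2)

E = 1, F = 0, G = u^2 + 49; EG − F² = u^2 + 49; √(EG − F²) = sqrt(u^2 + 49). At the given point: 5*sqrt(2).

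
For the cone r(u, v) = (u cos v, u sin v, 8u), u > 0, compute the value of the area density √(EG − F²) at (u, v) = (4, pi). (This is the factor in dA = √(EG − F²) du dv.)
√(EG − F²)|_{(4, pi)} = 4*sqrt(65)

E = 65, F = 0, G = u^2, so EG − F² = 65*u^2. Taking the positive square root: √(EG − F²) = sqrt(65)*Abs(u). At (u, v) = (4, pi): 4*sqrt(65).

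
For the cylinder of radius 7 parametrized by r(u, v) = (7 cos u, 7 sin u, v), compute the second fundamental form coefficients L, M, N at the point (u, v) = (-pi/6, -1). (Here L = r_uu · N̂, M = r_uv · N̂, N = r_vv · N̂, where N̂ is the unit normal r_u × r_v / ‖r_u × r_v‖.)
L = -7;  M = 0;  N = 0

Compute the unit normal N̂(u, v) = (cos(u), sin(u), 0), and the second partials r_uu, r_uv, r_vv. Take dot products:
  L(u, v) = r_uu · N̂ = -7,
  M(u, v) = r_uv · N̂ = 0,
  N(u, v) = r_vv · N̂ = 0.
Evaluating at (u, v) = (-pi/6, -1):
  L = -7, M = 0, N = 0.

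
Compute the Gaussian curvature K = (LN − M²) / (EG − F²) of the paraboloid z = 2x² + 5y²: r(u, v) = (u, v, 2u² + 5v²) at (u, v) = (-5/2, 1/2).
K = 10/3969

Coefficients of the first fundamental form: E = 16*u^2 + 1, F = 40*u*v, G = 100*v^2 + 1.
Coefficients of the second fundamental form: L = 4/sqrt(16*u^2 + 100*v^2 + 1), M = 0, N = 10/sqrt(16*u^2 + 100*v^2 + 1).
Assemble K = (LN − M²)/(EG − F²) = 40/(256*u^4 + 3200*u^2*v^2 + 32*u^2 + 10000*v^4 + 200*v^2 + 1). At (u, v) = (-5/2, 1/2): K = 10/3969.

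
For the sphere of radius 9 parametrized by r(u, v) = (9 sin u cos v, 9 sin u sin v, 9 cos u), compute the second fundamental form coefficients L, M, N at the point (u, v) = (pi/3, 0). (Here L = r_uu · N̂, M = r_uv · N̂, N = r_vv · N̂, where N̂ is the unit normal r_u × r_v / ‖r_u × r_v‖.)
L = -9;  M = 0;  N = -27/4

Compute the unit normal N̂(u, v) = (sin(u)^2*cos(v)/Abs(sin(u)), sin(u)^2*sin(v)/Abs(sin(u)), sin(2*u)/(2*Abs(sin(u)))), and the second partials r_uu, r_uv, r_vv. Take dot products:
  L(u, v) = r_uu · N̂ = -9*sin(u)/Abs(sin(u)),
  M(u, v) = r_uv · N̂ = 0,
  N(u, v) = r_vv · N̂ = -9*sin(u)^3/Abs(sin(u)).
Evaluating at (u, v) = (pi/3, 0):
  L = -9, M = 0, N = -27/4.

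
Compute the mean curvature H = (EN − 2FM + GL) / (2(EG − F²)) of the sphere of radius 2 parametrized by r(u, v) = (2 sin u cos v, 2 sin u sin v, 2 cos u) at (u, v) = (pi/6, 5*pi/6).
H = -1/2

With E = 4, F = 0, G = 4*sin(u)^2, L = -2*sin(u)/Abs(sin(u)), M = 0, N = -2*sin(u)^3/Abs(sin(u)), assemble
  H = (EN − 2FM + GL) / (2(EG − F²)) = -sin(u)/(2*Abs(sin(u))).
At (u, v) = (pi/6, 5*pi/6): H = -1/2.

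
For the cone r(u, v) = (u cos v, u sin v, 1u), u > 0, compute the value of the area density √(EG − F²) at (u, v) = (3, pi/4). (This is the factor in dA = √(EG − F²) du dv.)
√(EG − F²)|_{(3, pi/4)} = 3*sqrt(2)

E = 2, F = 0, G = u^2, so EG − F² = 2*u^2. Taking the positive square root: √(EG − F²) = sqrt(2)*Abs(u). At (u, v) = (3, pi/4): 3*sqrt(2).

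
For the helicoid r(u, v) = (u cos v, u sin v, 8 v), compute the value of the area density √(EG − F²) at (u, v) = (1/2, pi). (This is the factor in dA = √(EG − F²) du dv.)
√(EG − F²)|_{(1/2, pi)} = sqrt(257)/2

E = 1, F = 0, G = u^2 + 64, so EG − F² = u^2 + 64. Taking the positive square root: √(EG − F²) = sqrt(u^2 + 64). At (u, v) = (1/2, pi): sqrt(257)/2.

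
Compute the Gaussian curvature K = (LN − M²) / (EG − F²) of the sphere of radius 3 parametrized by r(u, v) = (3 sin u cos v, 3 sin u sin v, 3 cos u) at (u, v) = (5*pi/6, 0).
K = 1/9

Coefficients of the first fundamental form: E = 9, F = 0, G = 9*sin(u)^2.
Coefficients of the second fundamental form: L = -3*sin(u)/Abs(sin(u)), M = 0, N = -3*sin(u)^3/Abs(sin(u)).
Assemble K = (LN − M²)/(EG − F²) = 1/9. At (u, v) = (5*pi/6, 0): K = 1/9.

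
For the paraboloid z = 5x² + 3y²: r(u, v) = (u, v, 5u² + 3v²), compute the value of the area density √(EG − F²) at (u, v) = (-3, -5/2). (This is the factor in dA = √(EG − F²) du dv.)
√(EG − F²)|_{(-3, -5/2)} = sqrt(1126)

E = 100*u^2 + 1, F = 60*u*v, G = 36*v^2 + 1, so EG − F² = 100*u^2 + 36*v^2 + 1. Taking the positive square root: √(EG − F²) = sqrt(100*u^2 + 36*v^2 + 1). At (u, v) = (-3, -5/2): sqrt(1126).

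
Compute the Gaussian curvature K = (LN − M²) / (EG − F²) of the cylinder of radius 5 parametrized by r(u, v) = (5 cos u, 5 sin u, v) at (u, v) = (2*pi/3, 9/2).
K = 0

Coefficients of the first fundamental form: E = 25, F = 0, G = 1.
Coefficients of the second fundamental form: L = -5, M = 0, N = 0.
Assemble K = (LN − M²)/(EG − F²) = 0. At (u, v) = (2*pi/3, 9/2): K = 0.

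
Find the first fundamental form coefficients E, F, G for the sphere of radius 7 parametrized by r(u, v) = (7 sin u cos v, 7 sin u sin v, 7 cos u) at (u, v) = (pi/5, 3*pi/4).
E = 49;  F = 0;  G = 245/8 - 49*sqrt(5)/8

Partials: r_u = (7*cos(u)*cos(v), 7*sin(v)*cos(u), -7*sin(u)), r_v = (-7*sin(u)*sin(v), 7*sin(u)*cos(v), 0). As functions of (u, v):
  E = r_u · r_u = 49,
  F = r_u · r_v = 0,
  G = r_v · r_v = 49*sin(u)^2.
Evaluating at (u, v) = (pi/5, 3*pi/4): E = 49, F = 0, G = 245/8 - 49*sqrt(5)/8.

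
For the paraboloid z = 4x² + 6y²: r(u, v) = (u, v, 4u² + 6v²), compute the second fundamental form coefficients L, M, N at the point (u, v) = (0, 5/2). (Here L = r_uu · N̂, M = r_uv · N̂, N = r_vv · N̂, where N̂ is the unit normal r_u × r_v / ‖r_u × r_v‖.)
L = 8*sqrt(901)/901;  M = 0;  N = 12*sqrt(901)/901

Compute the unit normal N̂(u, v) = (-8*u/sqrt(64*u^2 + 144*v^2 + 1), -12*v/sqrt(64*u^2 + 144*v^2 + 1), 1/sqrt(64*u^2 + 144*v^2 + 1)), and the second partials r_uu, r_uv, r_vv. Take dot products:
  L(u, v) = r_uu · N̂ = 8/sqrt(64*u^2 + 144*v^2 + 1),
  M(u, v) = r_uv · N̂ = 0,
  N(u, v) = r_vv · N̂ = 12/sqrt(64*u^2 + 144*v^2 + 1).
Evaluating at (u, v) = (0, 5/2):
  L = 8*sqrt(901)/901, M = 0, N = 12*sqrt(901)/901.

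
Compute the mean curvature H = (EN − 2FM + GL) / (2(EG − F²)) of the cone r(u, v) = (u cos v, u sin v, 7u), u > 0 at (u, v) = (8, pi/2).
H = 7*sqrt(2)/160

With E = 50, F = 0, G = u^2, L = 0, M = 0, N = 7*sqrt(2)*u^2/(10*Abs(u)), assemble
  H = (EN − 2FM + GL) / (2(EG − F²)) = 7*sqrt(2)/(20*Abs(u)).
At (u, v) = (8, pi/2): H = 7*sqrt(2)/160.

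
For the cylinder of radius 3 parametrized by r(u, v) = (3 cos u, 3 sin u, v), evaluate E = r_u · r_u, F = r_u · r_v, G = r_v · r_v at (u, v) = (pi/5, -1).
E = 9;  F = 0;  G = 1

Partials: r_u = (-3*sin(u), 3*cos(u), 0), r_v = (0, 0, 1). As functions of (u, v):
  E = r_u · r_u = 9,
  F = r_u · r_v = 0,
  G = r_v · r_v = 1.
Evaluating at (u, v) = (pi/5, -1): E = 9, F = 0, G = 1.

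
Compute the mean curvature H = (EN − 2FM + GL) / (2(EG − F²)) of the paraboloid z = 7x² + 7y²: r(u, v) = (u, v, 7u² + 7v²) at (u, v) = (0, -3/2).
H = 3101*sqrt(442)/195364

With E = 196*u^2 + 1, F = 196*u*v, G = 196*v^2 + 1, L = 14/sqrt(196*u^2 + 196*v^2 + 1), M = 0, N = 14/sqrt(196*u^2 + 196*v^2 + 1), assemble
  H = (EN − 2FM + GL) / (2(EG − F²)) = 14*(98*u^2 + 98*v^2 + 1)/(196*u^2 + 196*v^2 + 1)^(3/2).
At (u, v) = (0, -3/2): H = 3101*sqrt(442)/195364.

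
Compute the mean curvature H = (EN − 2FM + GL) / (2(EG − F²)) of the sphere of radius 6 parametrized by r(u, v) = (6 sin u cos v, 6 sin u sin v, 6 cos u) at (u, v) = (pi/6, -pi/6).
H = -1/6

With E = 36, F = 0, G = 36*sin(u)^2, L = -6*sin(u)/Abs(sin(u)), M = 0, N = -6*sin(u)^3/Abs(sin(u)), assemble
  H = (EN − 2FM + GL) / (2(EG − F²)) = -sin(u)/(6*Abs(sin(u))).
At (u, v) = (pi/6, -pi/6): H = -1/6.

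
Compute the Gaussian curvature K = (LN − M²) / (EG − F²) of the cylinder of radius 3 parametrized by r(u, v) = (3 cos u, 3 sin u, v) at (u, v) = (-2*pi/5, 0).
K = 0

Coefficients of the first fundamental form: E = 9, F = 0, G = 1.
Coefficients of the second fundamental form: L = -3, M = 0, N = 0.
Assemble K = (LN − M²)/(EG − F²) = 0. At (u, v) = (-2*pi/5, 0): K = 0.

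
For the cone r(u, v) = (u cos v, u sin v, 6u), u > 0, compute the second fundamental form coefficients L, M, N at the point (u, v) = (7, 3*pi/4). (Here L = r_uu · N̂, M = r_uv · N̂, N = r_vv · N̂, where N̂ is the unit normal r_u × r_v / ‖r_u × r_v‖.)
L = 0;  M = 0;  N = 42*sqrt(37)/37

Compute the unit normal N̂(u, v) = (-6*sqrt(37)*u*cos(v)/(37*Abs(u)), -6*sqrt(37)*u*sin(v)/(37*Abs(u)), sqrt(37)*u/(37*Abs(u))), and the second partials r_uu, r_uv, r_vv. Take dot products:
  L(u, v) = r_uu · N̂ = 0,
  M(u, v) = r_uv · N̂ = 0,
  N(u, v) = r_vv · N̂ = 6*sqrt(37)*u^2/(37*Abs(u)).
Evaluating at (u, v) = (7, 3*pi/4):
  L = 0, M = 0, N = 42*sqrt(37)/37.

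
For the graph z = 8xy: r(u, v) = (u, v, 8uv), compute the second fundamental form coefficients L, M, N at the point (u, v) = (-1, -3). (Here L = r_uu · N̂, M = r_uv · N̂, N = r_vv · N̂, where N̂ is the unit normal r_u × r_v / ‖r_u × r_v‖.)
L = 0;  M = 8*sqrt(641)/641;  N = 0

Compute the unit normal N̂(u, v) = (-8*v/sqrt(64*u^2 + 64*v^2 + 1), -8*u/sqrt(64*u^2 + 64*v^2 + 1), 1/sqrt(64*u^2 + 64*v^2 + 1)), and the second partials r_uu, r_uv, r_vv. Take dot products:
  L(u, v) = r_uu · N̂ = 0,
  M(u, v) = r_uv · N̂ = 8/sqrt(64*u^2 + 64*v^2 + 1),
  N(u, v) = r_vv · N̂ = 0.
Evaluating at (u, v) = (-1, -3):
  L = 0, M = 8*sqrt(641)/641, N = 0.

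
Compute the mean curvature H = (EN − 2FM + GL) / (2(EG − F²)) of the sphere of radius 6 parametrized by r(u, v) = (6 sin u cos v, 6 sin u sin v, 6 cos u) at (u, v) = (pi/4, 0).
H = -1/6

With E = 36, F = 0, G = 36*sin(u)^2, L = -6*sin(u)/Abs(sin(u)), M = 0, N = -6*sin(u)^3/Abs(sin(u)), assemble
  H = (EN − 2FM + GL) / (2(EG − F²)) = -sin(u)/(6*Abs(sin(u))).
At (u, v) = (pi/4, 0): H = -1/6.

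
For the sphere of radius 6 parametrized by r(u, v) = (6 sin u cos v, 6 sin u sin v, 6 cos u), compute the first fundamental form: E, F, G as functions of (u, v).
E = 36;  F = 0;  G = 36*sin(u)^2

Compute partials: r_u = (6*cos(u)*cos(v), 6*sin(v)*cos(u), -6*sin(u)), r_v = (-6*sin(u)*sin(v), 6*sin(u)*cos(v), 0). Then
  E = r_u · r_u = 36,
  F = r_u · r_v = 0,
  G = r_v · r_v = 36*sin(u)^2.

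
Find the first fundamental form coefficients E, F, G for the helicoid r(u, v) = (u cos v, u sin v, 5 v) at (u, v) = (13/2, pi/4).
E = 1;  F = 0;  G = 269/4

Partials: r_u = (cos(v), sin(v), 0), r_v = (-u*sin(v), u*cos(v), 5). As functions of (u, v):
  E = r_u · r_u = 1,
  F = r_u · r_v = 0,
  G = r_v · r_v = u^2 + 25.
Evaluating at (u, v) = (13/2, pi/4): E = 1, F = 0, G = 269/4.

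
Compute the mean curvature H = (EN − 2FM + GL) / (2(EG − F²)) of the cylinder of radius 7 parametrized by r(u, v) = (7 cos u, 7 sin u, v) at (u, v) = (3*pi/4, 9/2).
H = -1/14

With E = 49, F = 0, G = 1, L = -7, M = 0, N = 0, assemble
  H = (EN − 2FM + GL) / (2(EG − F²)) = -1/14.
At (u, v) = (3*pi/4, 9/2): H = -1/14.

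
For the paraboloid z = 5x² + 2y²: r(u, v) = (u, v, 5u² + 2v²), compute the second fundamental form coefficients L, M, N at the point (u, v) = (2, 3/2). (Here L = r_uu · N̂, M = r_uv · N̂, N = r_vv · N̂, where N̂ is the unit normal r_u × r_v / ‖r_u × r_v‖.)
L = 10*sqrt(437)/437;  M = 0;  N = 4*sqrt(437)/437

Compute the unit normal N̂(u, v) = (-10*u/sqrt(100*u^2 + 16*v^2 + 1), -4*v/sqrt(100*u^2 + 16*v^2 + 1), 1/sqrt(100*u^2 + 16*v^2 + 1)), and the second partials r_uu, r_uv, r_vv. Take dot products:
  L(u, v) = r_uu · N̂ = 10/sqrt(100*u^2 + 16*v^2 + 1),
  M(u, v) = r_uv · N̂ = 0,
  N(u, v) = r_vv · N̂ = 4/sqrt(100*u^2 + 16*v^2 + 1).
Evaluating at (u, v) = (2, 3/2):
  L = 10*sqrt(437)/437, M = 0, N = 4*sqrt(437)/437.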